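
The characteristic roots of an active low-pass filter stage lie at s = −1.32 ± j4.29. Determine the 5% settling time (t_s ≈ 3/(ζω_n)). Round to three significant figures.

For poles at −σ ± jω_d, ζω_n = σ = 1.32, so t_s ≈ 3/σ = 2.27 s.

t_s ≈ 2.27 s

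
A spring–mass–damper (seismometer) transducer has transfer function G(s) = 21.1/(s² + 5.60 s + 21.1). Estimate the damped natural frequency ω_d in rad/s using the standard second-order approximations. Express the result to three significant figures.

Comparing the denominator to s² + 2ζω_n s + ω_n²: ω_n = √21.1 = 4.59 rad/s, and 2ζω_n = 5.60 so ζ = 5.60/(2·4.59) = 0.610.
ω_d = ω_n√(1−ζ²) = 3.64 rad/s.

ω_d ≈ 3.64 rad/s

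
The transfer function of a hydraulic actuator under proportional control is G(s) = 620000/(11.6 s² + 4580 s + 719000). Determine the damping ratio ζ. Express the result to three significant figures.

Dividing through by 11.6: denominator becomes s² + 394.8 s + 61980.
So ω_n = √61980 = 249 rad/s and ζ = 394.8/(2·249) = 0.793.

ζ ≈ 0.793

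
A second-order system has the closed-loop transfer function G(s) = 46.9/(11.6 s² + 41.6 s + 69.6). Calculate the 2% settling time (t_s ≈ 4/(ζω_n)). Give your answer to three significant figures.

Dividing through by 11.6: denominator becomes s² + 3.586 s + 6.000.
So ω_n = √6.000 = 2.45 rad/s and ζ = 3.586/(2·2.45) = 0.732.
t_s ≈ 4/(ζω_n) = 2.23 s.

t_s ≈ 2.23 s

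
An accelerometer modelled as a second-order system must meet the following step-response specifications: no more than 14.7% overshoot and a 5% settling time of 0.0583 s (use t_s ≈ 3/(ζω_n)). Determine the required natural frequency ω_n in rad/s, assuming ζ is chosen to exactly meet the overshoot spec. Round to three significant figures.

ω_n ≈ 98.8 rad/s

Inverting the overshoot relation: ζ = |ln 0.147|/√(π² + ln²0.147) = 0.521.
From t_s ≈ 3/(ζω_n): ω_n = 3/(ζ·t_s) = 3/(0.521·0.0583) = 98.8 rad/s.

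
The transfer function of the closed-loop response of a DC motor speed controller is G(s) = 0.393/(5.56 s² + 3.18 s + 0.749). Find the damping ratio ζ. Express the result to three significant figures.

ζ ≈ 0.779

Dividing through by 5.56: denominator becomes s² + 0.5719 s + 0.1347.
So ω_n = √0.1347 = 0.367 rad/s and ζ = 0.5719/(2·0.367) = 0.779.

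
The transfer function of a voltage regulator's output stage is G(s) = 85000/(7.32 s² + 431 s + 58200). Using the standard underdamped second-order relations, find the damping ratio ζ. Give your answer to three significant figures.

Dividing through by 7.32: denominator becomes s² + 58.88 s + 7951.
So ω_n = √7951 = 89.2 rad/s and ζ = 58.88/(2·89.2) = 0.330.

ζ ≈ 0.330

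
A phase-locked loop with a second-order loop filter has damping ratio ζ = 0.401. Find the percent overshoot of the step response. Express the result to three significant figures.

%OS ≈ 25.3%

For an underdamped second-order system, %OS = 100·exp(−πζ/√(1−ζ²)).
πζ/√(1−ζ²) = π·0.401/√(1−0.161) = 1.375, so %OS = 100·e^(−1.375) = 25.3%.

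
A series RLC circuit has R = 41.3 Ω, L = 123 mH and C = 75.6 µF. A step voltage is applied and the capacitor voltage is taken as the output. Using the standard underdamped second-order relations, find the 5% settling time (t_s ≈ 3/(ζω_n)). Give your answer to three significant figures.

For a series RLC circuit (capacitor voltage as output), ω_n = 1/√(LC) = 1/√(123 mH · 75.6 µF) = 328 rad/s.
ζ = (R/2)·√(C/L) = (41.3/2)·√(75.6 µF/123 mH) = 0.512.
t_s ≈ 3/(ζω_n) = 0.0179 s.

t_s ≈ 0.0179 s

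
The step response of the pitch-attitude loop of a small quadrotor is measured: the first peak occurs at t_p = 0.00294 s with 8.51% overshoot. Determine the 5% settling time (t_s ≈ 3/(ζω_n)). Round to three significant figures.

The overshoot fixes ζ = −ln(OS)/√(π²+ln²(OS)) = 0.617.
t_p = π/ω_d ⇒ ω_d = 1070 rad/s; then ω_n = ω_d/√(1−ζ²) = 1360 rad/s.
t_s ≈ 3/(ζω_n) = 3/(0.617·1360) = 0.00358 s.

t_s ≈ 0.00358 s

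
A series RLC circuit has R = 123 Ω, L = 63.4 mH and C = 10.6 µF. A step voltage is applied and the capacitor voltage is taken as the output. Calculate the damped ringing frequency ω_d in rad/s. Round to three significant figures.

For a series RLC circuit (capacitor voltage as output), ω_n = 1/√(LC) = 1/√(63.4 mH · 10.6 µF) = 1220 rad/s.
ζ = (R/2)·√(C/L) = (123/2)·√(10.6 µF/63.4 mH) = 0.795.
The damped frequency ω_d = ω_n√(1−ζ²) = 740 rad/s.

ω_d ≈ 740 rad/s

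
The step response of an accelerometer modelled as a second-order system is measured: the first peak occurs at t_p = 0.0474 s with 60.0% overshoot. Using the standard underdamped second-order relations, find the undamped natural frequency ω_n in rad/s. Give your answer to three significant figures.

The overshoot fixes ζ = −ln(OS)/√(π²+ln²(OS)) = 0.160.
From t_p = π/ω_d, ω_d = π/0.0474 = 66.3 rad/s, so ω_n = ω_d/√(1−ζ²) = 67.1 rad/s.

ω_n ≈ 67.1 rad/s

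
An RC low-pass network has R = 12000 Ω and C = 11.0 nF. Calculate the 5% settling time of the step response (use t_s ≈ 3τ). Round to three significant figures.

t_s ≈ 0.000396 s

τ = RC = 12000 × 11.0 nF = 0.000132 s.
t_s ≈ 3τ = 0.000396 s.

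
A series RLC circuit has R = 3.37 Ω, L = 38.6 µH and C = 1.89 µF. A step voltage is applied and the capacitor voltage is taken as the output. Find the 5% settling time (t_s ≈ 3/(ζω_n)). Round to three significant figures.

t_s ≈ 0.0000687 s

For a series RLC circuit (capacitor voltage as output), ω_n = 1/√(LC) = 1/√(38.6 µH · 1.89 µF) = 117000 rad/s.
ζ = (R/2)·√(C/L) = (3.37/2)·√(1.89 µF/38.6 µH) = 0.373.
t_s ≈ 3/(ζω_n) = 0.0000687 s.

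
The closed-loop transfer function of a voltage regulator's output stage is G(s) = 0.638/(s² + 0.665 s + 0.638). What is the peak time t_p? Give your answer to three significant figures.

Matching coefficients with s² + 2ζω_n s + ω_n² gives ω_n² = 0.638 ⇒ ω_n = 0.799 rad/s, and ζ = 0.665/(2ω_n) = 0.416.
ω_d = 0.799·√(1 − 0.416²) = 0.726 rad/s. Then t_p = π/ω_d = 4.33 s.

t_p ≈ 4.33 s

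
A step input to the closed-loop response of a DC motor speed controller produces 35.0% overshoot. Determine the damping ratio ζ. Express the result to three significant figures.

ζ ≈ 0.317

From %OS = 100·exp(−πζ/√(1−ζ²)), invert to get ζ = −ln(OS)/√(π² + ln²(OS)) with OS = 0.350.
−ln 0.350 = 1.050, so ζ = 1.050/√(π² + 1.102) = 0.317.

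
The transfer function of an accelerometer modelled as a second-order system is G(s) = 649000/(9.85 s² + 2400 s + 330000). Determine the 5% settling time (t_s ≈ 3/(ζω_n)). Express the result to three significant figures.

t_s ≈ 0.0246 s

Dividing through by 9.85: denominator becomes s² + 243.7 s + 33500.
So ω_n = √33500 = 183 rad/s and ζ = 243.7/(2·183) = 0.666.
t_s ≈ 3/(ζω_n) = 0.0246 s.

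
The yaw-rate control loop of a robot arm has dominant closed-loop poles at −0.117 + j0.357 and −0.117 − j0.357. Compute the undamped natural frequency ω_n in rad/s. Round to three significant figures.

ω_n ≈ 0.376 rad/s

|pole| = ω_n = √(0.117² + 0.357²) = 0.376 rad/s; ζ = cos θ = σ/ω_n = 0.311.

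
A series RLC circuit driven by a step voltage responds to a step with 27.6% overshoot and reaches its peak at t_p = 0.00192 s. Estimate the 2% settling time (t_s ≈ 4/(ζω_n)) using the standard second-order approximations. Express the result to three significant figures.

From the overshoot, ζ = −ln(OS)/√(π²+ln²(OS)) = 0.379.
From t_p = π/ω_d, ω_d = π/0.00192 = 1640 rad/s, so ω_n = ω_d/√(1−ζ²) = 1770 rad/s.
t_s ≈ 4/(ζω_n) = 4/(0.379·1770) = 0.00597 s.

t_s ≈ 0.00597 s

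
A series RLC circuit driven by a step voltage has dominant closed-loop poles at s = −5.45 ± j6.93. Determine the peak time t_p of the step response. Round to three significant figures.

t_p = π/ω_d with ω_d = 6.93 (the imaginary part), so t_p = 0.453 s.

t_p ≈ 0.453 s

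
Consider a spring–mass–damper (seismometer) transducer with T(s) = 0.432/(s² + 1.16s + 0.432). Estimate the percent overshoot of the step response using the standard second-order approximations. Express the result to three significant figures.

ω_n = √0.432 = 0.657 rad/s; ζ = 1.16/(2·0.657) = 0.882.
%OS = 100 e^{−πζ/√(1−ζ²)} with ζ = 0.882 gives 0.276%.

%OS ≈ 0.276%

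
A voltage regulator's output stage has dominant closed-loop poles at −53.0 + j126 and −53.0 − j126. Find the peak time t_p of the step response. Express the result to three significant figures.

t_p = π/ω_d with ω_d = 126 (the imaginary part), so t_p = 0.0249 s.

t_p ≈ 0.0249 s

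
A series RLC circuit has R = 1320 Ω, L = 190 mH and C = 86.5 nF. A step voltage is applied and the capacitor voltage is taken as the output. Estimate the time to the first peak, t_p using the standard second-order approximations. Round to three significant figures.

For a series RLC circuit (capacitor voltage as output), ω_n = 1/√(LC) = 1/√(190 mH · 86.5 nF) = 7800 rad/s.
ζ = (R/2)·√(C/L) = (1320/2)·√(86.5 nF/190 mH) = 0.445.
ω_d = 7800·√(1 − 0.445²) = 6980 rad/s. t_p = π/ω_d = 0.000450 s.

t_p ≈ 0.000450 s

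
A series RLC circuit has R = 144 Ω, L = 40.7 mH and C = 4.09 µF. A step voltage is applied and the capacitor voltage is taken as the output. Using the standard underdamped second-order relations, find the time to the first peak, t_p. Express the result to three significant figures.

For a series RLC circuit (capacitor voltage as output), ω_n = 1/√(LC) = 1/√(40.7 mH · 4.09 µF) = 2450 rad/s.
ζ = (R/2)·√(C/L) = (144/2)·√(4.09 µF/40.7 mH) = 0.722.
ω_d = 2450·√(1 − 0.722²) = 1700 rad/s. t_p = π/ω_d = 0.00185 s.

t_p ≈ 0.00185 s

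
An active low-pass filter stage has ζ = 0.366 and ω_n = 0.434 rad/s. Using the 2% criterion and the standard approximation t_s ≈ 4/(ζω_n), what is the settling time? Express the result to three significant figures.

t_s ≈ 4/(ζω_n) = 4/(0.366 × 0.434) = 25.2 s.

t_s ≈ 25.2 s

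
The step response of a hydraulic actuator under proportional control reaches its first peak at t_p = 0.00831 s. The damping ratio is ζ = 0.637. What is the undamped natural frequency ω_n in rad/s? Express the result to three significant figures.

Peak time t_p = π/ω_d, so ω_d = π/t_p = π/0.00831 = 378 rad/s.
ω_n = ω_d/√(1−ζ²) = 378/√0.594 = 490 rad/s.

ω_n ≈ 490 rad/s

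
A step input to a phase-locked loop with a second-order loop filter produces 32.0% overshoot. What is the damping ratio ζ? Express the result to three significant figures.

From %OS = 100·exp(−πζ/√(1−ζ²)), invert to get ζ = −ln(OS)/√(π² + ln²(OS)) with OS = 0.320.
−ln 0.320 = 1.139, so ζ = 1.139/√(π² + 1.298) = 0.341.

ζ ≈ 0.341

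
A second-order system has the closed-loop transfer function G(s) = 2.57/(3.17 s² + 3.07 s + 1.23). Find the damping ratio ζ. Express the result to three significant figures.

Dividing through by 3.17: denominator becomes s² + 0.9685 s + 0.3880.
So ω_n = √0.3880 = 0.623 rad/s and ζ = 0.9685/(2·0.623) = 0.777.

ζ ≈ 0.777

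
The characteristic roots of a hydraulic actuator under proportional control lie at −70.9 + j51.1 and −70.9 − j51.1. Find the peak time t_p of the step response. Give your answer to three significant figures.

t_p ≈ 0.0615 s

t_p = π/ω_d with ω_d = 51.1 (the imaginary part), so t_p = 0.0615 s.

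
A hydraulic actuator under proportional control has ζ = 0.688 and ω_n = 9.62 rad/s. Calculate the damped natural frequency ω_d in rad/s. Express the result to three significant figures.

ω_d ≈ 6.98 rad/s

ω_d = ω_n√(1−ζ²) = 9.62·√0.527 = 6.98 rad/s.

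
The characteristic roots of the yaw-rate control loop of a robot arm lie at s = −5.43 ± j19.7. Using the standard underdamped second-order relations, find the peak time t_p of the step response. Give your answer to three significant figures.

t_p = π/ω_d with ω_d = 19.7 (the imaginary part), so t_p = 0.159 s.

t_p ≈ 0.159 s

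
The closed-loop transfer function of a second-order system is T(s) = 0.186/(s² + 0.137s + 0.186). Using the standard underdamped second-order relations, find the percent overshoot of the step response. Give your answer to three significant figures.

Matching coefficients with s² + 2ζω_n s + ω_n² gives ω_n² = 0.186 ⇒ ω_n = 0.431 rad/s, and ζ = 0.137/(2ω_n) = 0.159.
%OS = 100 e^{−πζ/√(1−ζ²)} with ζ = 0.159 gives 60.3%.

%OS ≈ 60.3%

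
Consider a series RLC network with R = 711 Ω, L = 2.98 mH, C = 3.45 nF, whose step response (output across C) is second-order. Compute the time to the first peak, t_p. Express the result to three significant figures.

t_p ≈ 0.0000109 s

For a series RLC circuit (capacitor voltage as output), ω_n = 1/√(LC) = 1/√(2.98 mH · 3.45 nF) = 312000 rad/s.
ζ = (R/2)·√(C/L) = (711/2)·√(3.45 nF/2.98 mH) = 0.383.
ω_d = 312000·√(1 − 0.383²) = 288000 rad/s. t_p = π/ω_d = 0.0000109 s.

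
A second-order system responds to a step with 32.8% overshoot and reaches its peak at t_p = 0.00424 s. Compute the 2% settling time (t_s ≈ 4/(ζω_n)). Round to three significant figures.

The overshoot fixes ζ = −ln(OS)/√(π²+ln²(OS)) = 0.334.
From t_p = π/ω_d, ω_d = π/0.00424 = 741 rad/s, so ω_n = ω_d/√(1−ζ²) = 786 rad/s.
t_s ≈ 4/(ζω_n) = 4/(0.334·786) = 0.0152 s.

t_s ≈ 0.0152 s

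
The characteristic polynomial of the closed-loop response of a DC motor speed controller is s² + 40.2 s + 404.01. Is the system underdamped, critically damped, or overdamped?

a² − 4b = 40.2² − 4·404.01 = 0 (repeated real root); the system is critically damped.

critically damped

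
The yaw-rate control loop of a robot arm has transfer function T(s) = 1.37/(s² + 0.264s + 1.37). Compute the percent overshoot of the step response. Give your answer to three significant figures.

ω_n = √1.37 = 1.17 rad/s; ζ = 0.264/(2·1.17) = 0.113.
%OS = 100 e^{−πζ/√(1−ζ²)} with ζ = 0.113 gives 70.0%.

%OS ≈ 70.0%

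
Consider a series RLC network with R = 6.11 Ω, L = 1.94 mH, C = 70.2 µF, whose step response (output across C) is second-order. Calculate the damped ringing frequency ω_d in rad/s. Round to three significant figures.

For a series RLC circuit (capacitor voltage as output), ω_n = 1/√(LC) = 1/√(1.94 mH · 70.2 µF) = 2710 rad/s.
ζ = (R/2)·√(C/L) = (6.11/2)·√(70.2 µF/1.94 mH) = 0.581.
ω_d = 2710·√(1 − 0.581²) = 2210 rad/s.

ω_d ≈ 2210 rad/s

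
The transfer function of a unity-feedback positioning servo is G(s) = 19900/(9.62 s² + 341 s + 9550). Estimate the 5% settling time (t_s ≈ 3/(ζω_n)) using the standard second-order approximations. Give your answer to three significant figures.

t_s ≈ 0.169 s

Dividing through by 9.62: denominator becomes s² + 35.45 s + 992.7.
So ω_n = √992.7 = 31.5 rad/s and ζ = 35.45/(2·31.5) = 0.563.
t_s ≈ 3/(ζω_n) = 0.169 s.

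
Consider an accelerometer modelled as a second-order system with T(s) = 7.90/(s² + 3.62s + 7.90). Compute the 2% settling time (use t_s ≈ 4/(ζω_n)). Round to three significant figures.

t_s ≈ 2.21 s

Matching coefficients with s² + 2ζω_n s + ω_n² gives ω_n² = 7.90 ⇒ ω_n = 2.81 rad/s, and ζ = 3.62/(2ω_n) = 0.644.
t_s ≈ 4/(ζω_n) = 4/(0.644·2.81) = 2.21 s.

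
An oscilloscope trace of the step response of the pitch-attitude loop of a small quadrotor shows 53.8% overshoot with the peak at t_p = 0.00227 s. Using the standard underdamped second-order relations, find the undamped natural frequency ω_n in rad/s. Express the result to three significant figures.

ζ from %OS: ζ = |ln 0.538|/√(π²+ln²0.538) = 0.194.
t_p = π/ω_d ⇒ ω_d = 1380 rad/s; then ω_n = ω_d/√(1−ζ²) = 1410 rad/s.

ω_n ≈ 1410 rad/s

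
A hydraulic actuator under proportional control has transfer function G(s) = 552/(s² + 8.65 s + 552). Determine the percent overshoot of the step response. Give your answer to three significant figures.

Matching coefficients with s² + 2ζω_n s + ω_n² gives ω_n² = 552 ⇒ ω_n = 23.5 rad/s, and ζ = 8.65/(2ω_n) = 0.184.
%OS = 100·exp(−πζ/√(1−ζ²)) = 55.5%.

%OS ≈ 55.5%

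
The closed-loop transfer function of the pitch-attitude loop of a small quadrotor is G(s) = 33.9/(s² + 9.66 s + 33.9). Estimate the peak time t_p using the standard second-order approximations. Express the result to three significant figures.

t_p ≈ 0.966 s

ω_n = √33.9 = 5.82 rad/s; ζ = 9.66/(2·5.82) = 0.830.
ω_d = ω_n√(1−ζ²) = 3.25 rad/s. Then t_p = π/ω_d = 0.966 s.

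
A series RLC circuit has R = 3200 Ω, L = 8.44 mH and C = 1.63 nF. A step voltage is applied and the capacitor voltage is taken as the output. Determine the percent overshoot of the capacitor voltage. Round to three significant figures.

For a series RLC circuit (capacitor voltage as output), ω_n = 1/√(LC) = 1/√(8.44 mH · 1.63 nF) = 270000 rad/s.
ζ = (R/2)·√(C/L) = (3200/2)·√(1.63 nF/8.44 mH) = 0.703.
%OS = 100·exp(−πζ/√(1−ζ²)) = 4.48%.

%OS ≈ 4.48%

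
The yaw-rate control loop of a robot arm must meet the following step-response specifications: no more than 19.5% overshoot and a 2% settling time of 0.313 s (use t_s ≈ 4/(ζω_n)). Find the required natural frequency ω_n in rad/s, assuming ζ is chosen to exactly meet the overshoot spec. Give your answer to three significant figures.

ω_n ≈ 27.7 rad/s

From %OS = 100·exp(−πζ/√(1−ζ²)), invert to get ζ = −ln(OS)/√(π² + ln²(OS)) with OS = 0.195.
−ln 0.195 = 1.635, so ζ = 1.635/√(π² + 2.672) = 0.462.
Then ω_n = 4/(ζ t_s) = 4/(0.462 × 0.313) = 27.7 rad/s.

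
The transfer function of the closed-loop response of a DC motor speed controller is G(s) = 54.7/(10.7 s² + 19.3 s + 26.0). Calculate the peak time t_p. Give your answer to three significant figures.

t_p ≈ 2.47 s

Dividing through by 10.7: denominator becomes s² + 1.804 s + 2.430.
So ω_n = √2.430 = 1.56 rad/s and ζ = 1.804/(2·1.56) = 0.579.
The damped frequency ω_d = ω_n√(1−ζ²) = 1.27 rad/s. t_p = π/ω_d = 2.47 s.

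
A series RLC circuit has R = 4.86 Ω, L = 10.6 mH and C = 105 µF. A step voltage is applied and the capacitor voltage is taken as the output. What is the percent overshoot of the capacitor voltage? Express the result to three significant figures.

%OS ≈ 45.7%

For a series RLC circuit (capacitor voltage as output), ω_n = 1/√(LC) = 1/√(10.6 mH · 105 µF) = 948 rad/s.
ζ = (R/2)·√(C/L) = (4.86/2)·√(105 µF/10.6 mH) = 0.242.
Overshoot: exp(−π·0.242/√(1−0.242²)) = 0.457, i.e. 45.7%.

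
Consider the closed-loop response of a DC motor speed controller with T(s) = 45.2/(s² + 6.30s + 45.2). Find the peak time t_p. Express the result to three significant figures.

t_p ≈ 0.529 s

Matching coefficients with s² + 2ζω_n s + ω_n² gives ω_n² = 45.2 ⇒ ω_n = 6.72 rad/s, and ζ = 6.30/(2ω_n) = 0.469.
ω_d = 6.72·√(1 − 0.469²) = 5.94 rad/s. Then t_p = π/ω_d = 0.529 s.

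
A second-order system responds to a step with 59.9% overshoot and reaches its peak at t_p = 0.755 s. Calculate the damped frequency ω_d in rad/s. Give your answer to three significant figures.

t_p = π/ω_d, so ω_d = π/0.755 = 4.16 rad/s.

ω_d ≈ 4.16 rad/s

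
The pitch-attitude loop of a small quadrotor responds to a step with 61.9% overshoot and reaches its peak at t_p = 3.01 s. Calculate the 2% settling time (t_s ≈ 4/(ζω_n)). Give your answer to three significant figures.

ζ from %OS: ζ = |ln 0.619|/√(π²+ln²0.619) = 0.151.
t_p = π/ω_d ⇒ ω_d = 1.04 rad/s; then ω_n = ω_d/√(1−ζ²) = 1.06 rad/s.
t_s ≈ 4/(ζω_n) = 4/(0.151·1.06) = 25.1 s.

t_s ≈ 25.1 s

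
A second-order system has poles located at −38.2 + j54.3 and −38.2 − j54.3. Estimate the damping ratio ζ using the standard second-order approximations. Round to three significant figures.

|pole| = ω_n = √(38.2² + 54.3²) = 66.4 rad/s; ζ = cos θ = σ/ω_n = 0.575.

ζ ≈ 0.575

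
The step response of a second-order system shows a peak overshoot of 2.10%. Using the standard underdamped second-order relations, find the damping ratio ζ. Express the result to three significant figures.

ζ ≈ 0.776

Inverting the overshoot relation: ζ = |ln 0.0210|/√(π² + ln²0.0210) = 0.776.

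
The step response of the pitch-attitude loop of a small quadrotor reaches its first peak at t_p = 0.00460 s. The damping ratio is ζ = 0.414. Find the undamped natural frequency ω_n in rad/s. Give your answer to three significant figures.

Peak time t_p = π/ω_d, so ω_d = π/t_p = π/0.00460 = 683 rad/s.
ω_n = ω_d/√(1−ζ²) = 683/√0.829 = 750 rad/s.

ω_n ≈ 750 rad/s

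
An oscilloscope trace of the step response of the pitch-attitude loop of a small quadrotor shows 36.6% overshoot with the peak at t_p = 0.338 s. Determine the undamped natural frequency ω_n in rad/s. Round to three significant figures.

ω_n ≈ 9.76 rad/s

ζ from %OS: ζ = |ln 0.366|/√(π²+ln²0.366) = 0.305.
t_p = π/ω_d ⇒ ω_d = 9.29 rad/s; then ω_n = ω_d/√(1−ζ²) = 9.76 rad/s.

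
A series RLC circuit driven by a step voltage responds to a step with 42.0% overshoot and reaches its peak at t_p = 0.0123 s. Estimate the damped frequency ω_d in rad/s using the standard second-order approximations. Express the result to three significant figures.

t_p = π/ω_d, so ω_d = π/0.0123 = 255 rad/s.

ω_d ≈ 255 rad/s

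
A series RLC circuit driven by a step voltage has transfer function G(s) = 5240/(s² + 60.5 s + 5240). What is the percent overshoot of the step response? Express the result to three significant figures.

%OS ≈ 23.6%

ω_n = √5240 = 72.4 rad/s; ζ = 60.5/(2·72.4) = 0.418.
%OS = 100 e^{−πζ/√(1−ζ²)} with ζ = 0.418 gives 23.6%.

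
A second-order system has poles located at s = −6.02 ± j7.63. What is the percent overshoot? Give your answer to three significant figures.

|pole| = ω_n = √(6.02² + 7.63²) = 9.72 rad/s; ζ = cos θ = σ/ω_n = 0.619.
%OS = 100 e^{−πζ/√(1−ζ²)} with ζ = 0.619 gives 8.39%.

%OS ≈ 8.39%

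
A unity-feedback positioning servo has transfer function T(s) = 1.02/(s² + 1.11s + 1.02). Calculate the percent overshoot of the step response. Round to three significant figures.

%OS ≈ 12.7%

Matching coefficients with s² + 2ζω_n s + ω_n² gives ω_n² = 1.02 ⇒ ω_n = 1.01 rad/s, and ζ = 1.11/(2ω_n) = 0.550.
%OS = 100·exp(−πζ/√(1−ζ²)) = 12.7%.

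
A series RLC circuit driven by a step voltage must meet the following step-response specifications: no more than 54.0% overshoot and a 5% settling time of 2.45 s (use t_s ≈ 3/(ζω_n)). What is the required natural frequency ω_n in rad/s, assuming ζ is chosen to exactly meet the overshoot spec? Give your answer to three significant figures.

ω_n ≈ 6.36 rad/s

Inverting the overshoot relation: ζ = |ln 0.540|/√(π² + ln²0.540) = 0.192.
From t_s ≈ 3/(ζω_n): ω_n = 3/(ζ·t_s) = 3/(0.192·2.45) = 6.36 rad/s.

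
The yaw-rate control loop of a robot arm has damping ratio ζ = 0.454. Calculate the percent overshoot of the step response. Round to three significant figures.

%OS ≈ 20.2%

For an underdamped second-order system, %OS = 100·exp(−πζ/√(1−ζ²)).
πζ/√(1−ζ²) = π·0.454/√(1−0.206) = 1.601, so %OS = 100·e^(−1.601) = 20.2%.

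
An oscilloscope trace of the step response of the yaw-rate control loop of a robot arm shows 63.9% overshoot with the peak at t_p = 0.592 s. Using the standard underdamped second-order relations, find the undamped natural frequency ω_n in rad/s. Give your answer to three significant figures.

The overshoot fixes ζ = −ln(OS)/√(π²+ln²(OS)) = 0.141.
t_p = π/ω_d ⇒ ω_d = 5.31 rad/s; then ω_n = ω_d/√(1−ζ²) = 5.36 rad/s.

ω_n ≈ 5.36 rad/s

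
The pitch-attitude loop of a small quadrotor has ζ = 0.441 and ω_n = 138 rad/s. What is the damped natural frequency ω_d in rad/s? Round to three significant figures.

ω_d ≈ 124 rad/s

ω_d = ω_n√(1−ζ²) = 138·√0.806 = 124 rad/s.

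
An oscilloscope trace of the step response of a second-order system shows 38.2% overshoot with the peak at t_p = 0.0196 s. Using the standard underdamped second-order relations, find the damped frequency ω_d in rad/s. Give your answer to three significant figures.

t_p = π/ω_d, so ω_d = π/0.0196 = 160 rad/s.

ω_d ≈ 160 rad/s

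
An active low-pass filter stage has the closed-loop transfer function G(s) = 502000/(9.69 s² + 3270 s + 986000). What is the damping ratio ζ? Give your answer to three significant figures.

Dividing through by 9.69: denominator becomes s² + 337.5 s + 101800.
So ω_n = √101800 = 319 rad/s and ζ = 337.5/(2·319) = 0.529.

ζ ≈ 0.529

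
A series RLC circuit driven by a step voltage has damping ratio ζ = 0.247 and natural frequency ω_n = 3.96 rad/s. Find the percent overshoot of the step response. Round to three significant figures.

For an underdamped second-order system, %OS = 100·exp(−πζ/√(1−ζ²)).
πζ/√(1−ζ²) = π·0.247/√(1−0.0610) = 0.8008, so %OS = 100·e^(−0.8008) = 44.9%.

%OS ≈ 44.9%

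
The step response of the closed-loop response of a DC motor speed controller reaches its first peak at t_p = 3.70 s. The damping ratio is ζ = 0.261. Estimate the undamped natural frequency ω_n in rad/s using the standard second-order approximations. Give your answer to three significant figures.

Peak time t_p = π/ω_d, so ω_d = π/t_p = π/3.70 = 0.849 rad/s.
ω_n = ω_d/√(1−ζ²) = 0.849/√0.932 = 0.880 rad/s.

ω_n ≈ 0.880 rad/s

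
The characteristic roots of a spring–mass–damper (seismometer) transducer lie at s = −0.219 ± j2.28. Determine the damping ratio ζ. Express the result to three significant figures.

With σ = 0.219, ω_d = 2.28: ω_n = √(σ²+ω_d²) = 2.29 rad/s, ζ = σ/ω_n = 0.0956.

ζ ≈ 0.0956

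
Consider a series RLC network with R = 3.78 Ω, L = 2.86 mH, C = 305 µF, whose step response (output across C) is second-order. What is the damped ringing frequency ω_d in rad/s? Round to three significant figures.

For a series RLC circuit (capacitor voltage as output), ω_n = 1/√(LC) = 1/√(2.86 mH · 305 µF) = 1070 rad/s.
ζ = (R/2)·√(C/L) = (3.78/2)·√(305 µF/2.86 mH) = 0.617.
ω_d = 1070·√(1 − 0.617²) = 842 rad/s.

ω_d ≈ 842 rad/s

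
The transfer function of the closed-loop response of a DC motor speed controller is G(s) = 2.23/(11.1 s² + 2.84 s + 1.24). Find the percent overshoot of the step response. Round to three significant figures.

Dividing through by 11.1: denominator becomes s² + 0.2559 s + 0.1117.
So ω_n = √0.1117 = 0.334 rad/s and ζ = 0.2559/(2·0.334) = 0.383.
%OS = 100·exp(−πζ/√(1−ζ²)) = 27.2%.

%OS ≈ 27.2%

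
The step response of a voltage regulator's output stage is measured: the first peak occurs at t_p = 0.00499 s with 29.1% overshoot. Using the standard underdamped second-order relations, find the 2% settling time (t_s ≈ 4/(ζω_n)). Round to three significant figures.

From the overshoot, ζ = −ln(OS)/√(π²+ln²(OS)) = 0.366.
t_p = π/ω_d ⇒ ω_d = 630 rad/s; then ω_n = ω_d/√(1−ζ²) = 676 rad/s.
t_s ≈ 4/(ζω_n) = 4/(0.366·676) = 0.0162 s.

t_s ≈ 0.0162 s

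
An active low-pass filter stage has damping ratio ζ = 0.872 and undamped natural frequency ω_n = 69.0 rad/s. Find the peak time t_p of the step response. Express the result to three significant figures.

The damped frequency is ω_d = ω_n√(1−ζ²) = 69.0·√(1−0.760) = 33.8 rad/s.
Peak time t_p = π/ω_d = π/33.8 = 0.0930 s.

t_p ≈ 0.0930 s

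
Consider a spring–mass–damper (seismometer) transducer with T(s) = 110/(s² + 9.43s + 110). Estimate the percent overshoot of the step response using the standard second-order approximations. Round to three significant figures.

%OS ≈ 20.6%

Matching coefficients with s² + 2ζω_n s + ω_n² gives ω_n² = 110 ⇒ ω_n = 10.5 rad/s, and ζ = 9.43/(2ω_n) = 0.450.
%OS = 100·exp(−πζ/√(1−ζ²)) = 20.6%.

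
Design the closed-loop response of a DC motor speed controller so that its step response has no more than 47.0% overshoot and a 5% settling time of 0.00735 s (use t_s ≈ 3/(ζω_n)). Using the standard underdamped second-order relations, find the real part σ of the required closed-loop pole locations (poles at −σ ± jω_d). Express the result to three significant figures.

σ ≈ 408

The settling-time spec alone fixes σ = ζω_n = 3/t_s = 3/0.00735 = 408.
(Overshoot then fixes ζ = 0.234 and hence ω_d = σ·√(1−ζ²)/ζ = 1700 rad/s.)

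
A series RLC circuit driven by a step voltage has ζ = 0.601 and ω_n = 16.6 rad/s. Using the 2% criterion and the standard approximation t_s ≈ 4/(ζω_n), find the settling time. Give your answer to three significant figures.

t_s ≈ 0.401 s

t_s ≈ 4/(ζω_n) = 4/(0.601 × 16.6) = 0.401 s.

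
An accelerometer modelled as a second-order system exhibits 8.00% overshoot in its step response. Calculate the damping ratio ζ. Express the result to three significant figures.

Inverting the overshoot relation: ζ = |ln 0.0800|/√(π² + ln²0.0800) = 0.627.

ζ ≈ 0.627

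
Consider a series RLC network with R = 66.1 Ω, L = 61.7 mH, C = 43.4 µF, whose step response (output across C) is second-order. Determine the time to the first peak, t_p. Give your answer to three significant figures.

For a series RLC circuit (capacitor voltage as output), ω_n = 1/√(LC) = 1/√(61.7 mH · 43.4 µF) = 611 rad/s.
ζ = (R/2)·√(C/L) = (66.1/2)·√(43.4 µF/61.7 mH) = 0.877.
The damped frequency ω_d = ω_n√(1−ζ²) = 294 rad/s. t_p = π/ω_d = 0.0107 s.

t_p ≈ 0.0107 s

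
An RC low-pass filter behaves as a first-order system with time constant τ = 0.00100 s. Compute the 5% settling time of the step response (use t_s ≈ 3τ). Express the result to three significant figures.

t_s ≈ 3τ = 0.00300 s.

t_s ≈ 0.00300 s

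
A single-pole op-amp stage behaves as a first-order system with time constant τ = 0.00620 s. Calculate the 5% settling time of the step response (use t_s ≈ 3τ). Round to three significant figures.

t_s ≈ 0.0186 s

t_s ≈ 3τ = 0.0186 s.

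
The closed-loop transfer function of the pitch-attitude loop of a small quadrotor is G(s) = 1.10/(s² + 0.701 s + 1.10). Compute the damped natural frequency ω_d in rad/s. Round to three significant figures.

ω_d ≈ 0.989 rad/s

Comparing the denominator to s² + 2ζω_n s + ω_n²: ω_n = √1.10 = 1.05 rad/s, and 2ζω_n = 0.701 so ζ = 0.701/(2·1.05) = 0.334.
ω_d = 1.05·√(1 − 0.334²) = 0.989 rad/s.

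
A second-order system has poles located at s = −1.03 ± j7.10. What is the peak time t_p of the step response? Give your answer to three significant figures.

t_p = π/ω_d with ω_d = 7.10 (the imaginary part), so t_p = 0.442 s.

t_p ≈ 0.442 s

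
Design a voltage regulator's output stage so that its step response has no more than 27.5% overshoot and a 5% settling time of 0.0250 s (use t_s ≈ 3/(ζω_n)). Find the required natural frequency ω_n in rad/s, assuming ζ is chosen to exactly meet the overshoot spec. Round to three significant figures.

Inverting the overshoot relation: ζ = |ln 0.275|/√(π² + ln²0.275) = 0.380.
From t_s ≈ 3/(ζω_n): ω_n = 3/(ζ·t_s) = 3/(0.380·0.0250) = 316 rad/s.

ω_n ≈ 316 rad/s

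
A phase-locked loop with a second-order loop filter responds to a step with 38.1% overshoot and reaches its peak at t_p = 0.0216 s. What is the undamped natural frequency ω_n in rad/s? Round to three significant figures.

ω_n ≈ 152 rad/s

ζ from %OS: ζ = |ln 0.381|/√(π²+ln²0.381) = 0.294.
From t_p = π/ω_d, ω_d = π/0.0216 = 145 rad/s, so ω_n = ω_d/√(1−ζ²) = 152 rad/s.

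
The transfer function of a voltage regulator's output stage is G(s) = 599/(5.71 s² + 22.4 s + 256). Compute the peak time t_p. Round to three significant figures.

Dividing through by 5.71: denominator becomes s² + 3.923 s + 44.83.
So ω_n = √44.83 = 6.70 rad/s and ζ = 3.923/(2·6.70) = 0.293.
The damped frequency ω_d = ω_n√(1−ζ²) = 6.40 rad/s. t_p = π/ω_d = 0.491 s.

t_p ≈ 0.491 s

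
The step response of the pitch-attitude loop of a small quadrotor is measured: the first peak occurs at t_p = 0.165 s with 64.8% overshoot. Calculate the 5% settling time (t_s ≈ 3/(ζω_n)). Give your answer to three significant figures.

The overshoot fixes ζ = −ln(OS)/√(π²+ln²(OS)) = 0.137.
From t_p = π/ω_d, ω_d = π/0.165 = 19.0 rad/s, so ω_n = ω_d/√(1−ζ²) = 19.2 rad/s.
t_s ≈ 3/(ζω_n) = 3/(0.137·19.2) = 1.14 s.

t_s ≈ 1.14 s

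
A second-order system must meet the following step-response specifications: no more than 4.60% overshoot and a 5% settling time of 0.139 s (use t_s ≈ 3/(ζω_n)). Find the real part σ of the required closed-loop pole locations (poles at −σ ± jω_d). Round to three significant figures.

The settling-time spec alone fixes σ = ζω_n = 3/t_s = 3/0.139 = 21.6.
(Overshoot then fixes ζ = 0.700 and hence ω_d = σ·√(1−ζ²)/ζ = 22.0 rad/s.)

σ ≈ 21.6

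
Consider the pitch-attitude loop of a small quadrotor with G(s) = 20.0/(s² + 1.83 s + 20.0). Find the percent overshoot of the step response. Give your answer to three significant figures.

ω_n = √20.0 = 4.47 rad/s; ζ = 1.83/(2·4.47) = 0.205.
Overshoot: exp(−π·0.205/√(1−0.205²)) = 0.519, i.e. 51.9%.

%OS ≈ 51.9%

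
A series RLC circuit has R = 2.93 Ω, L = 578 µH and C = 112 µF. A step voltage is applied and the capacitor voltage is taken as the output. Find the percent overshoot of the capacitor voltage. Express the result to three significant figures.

For a series RLC circuit (capacitor voltage as output), ω_n = 1/√(LC) = 1/√(578 µH · 112 µF) = 3930 rad/s.
ζ = (R/2)·√(C/L) = (2.93/2)·√(112 µF/578 µH) = 0.645.
%OS = 100·exp(−πζ/√(1−ζ²)) = 7.06%.

%OS ≈ 7.06%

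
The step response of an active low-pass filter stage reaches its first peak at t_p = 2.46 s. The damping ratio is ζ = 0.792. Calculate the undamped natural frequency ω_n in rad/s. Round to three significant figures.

ω_n ≈ 2.09 rad/s

Peak time t_p = π/ω_d, so ω_d = π/t_p = π/2.46 = 1.28 rad/s.
ω_n = ω_d/√(1−ζ²) = 1.28/√0.373 = 2.09 rad/s.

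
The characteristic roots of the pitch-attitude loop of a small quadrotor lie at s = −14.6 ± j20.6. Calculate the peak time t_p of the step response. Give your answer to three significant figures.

t_p = π/ω_d with ω_d = 20.6 (the imaginary part), so t_p = 0.153 s.

t_p ≈ 0.153 s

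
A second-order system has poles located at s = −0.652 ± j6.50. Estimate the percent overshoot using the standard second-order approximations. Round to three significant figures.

With σ = 0.652, ω_d = 6.50: ω_n = √(σ²+ω_d²) = 6.53 rad/s, ζ = σ/ω_n = 0.0998.
%OS = 100 e^{−πζ/√(1−ζ²)} with ζ = 0.0998 gives 73.0%.

%OS ≈ 73.0%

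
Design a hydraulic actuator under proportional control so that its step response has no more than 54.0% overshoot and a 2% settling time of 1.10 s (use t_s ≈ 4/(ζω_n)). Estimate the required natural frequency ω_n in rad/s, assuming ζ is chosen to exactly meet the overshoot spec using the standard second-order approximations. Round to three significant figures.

Inverting the overshoot relation: ζ = |ln 0.540|/√(π² + ln²0.540) = 0.192.
From t_s ≈ 4/(ζω_n): ω_n = 4/(ζ·t_s) = 4/(0.192·1.10) = 18.9 rad/s.

ω_n ≈ 18.9 rad/s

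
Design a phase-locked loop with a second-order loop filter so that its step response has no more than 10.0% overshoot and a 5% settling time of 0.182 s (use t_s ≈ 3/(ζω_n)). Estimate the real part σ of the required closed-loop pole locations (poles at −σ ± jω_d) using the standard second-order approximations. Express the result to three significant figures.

σ ≈ 16.5

The settling-time spec alone fixes σ = ζω_n = 3/t_s = 3/0.182 = 16.5.
(Overshoot then fixes ζ = 0.591 and hence ω_d = σ·√(1−ζ²)/ζ = 22.5 rad/s.)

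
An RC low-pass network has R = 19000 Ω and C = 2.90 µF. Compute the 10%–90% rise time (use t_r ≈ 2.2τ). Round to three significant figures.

t_r ≈ 0.121 s

τ = RC = 19000 × 2.90 µF = 0.0551 s.
t_r ≈ 2.2τ = 0.121 s.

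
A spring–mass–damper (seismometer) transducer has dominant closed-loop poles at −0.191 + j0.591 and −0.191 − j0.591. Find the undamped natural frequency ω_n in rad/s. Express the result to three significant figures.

The poles are at −σ ± jω_d with σ = 0.191 and ω_d = 0.591, so ω_n = √(σ²+ω_d²) = 0.621 rad/s and ζ = σ/ω_n = 0.308.

ω_n ≈ 0.621 rad/s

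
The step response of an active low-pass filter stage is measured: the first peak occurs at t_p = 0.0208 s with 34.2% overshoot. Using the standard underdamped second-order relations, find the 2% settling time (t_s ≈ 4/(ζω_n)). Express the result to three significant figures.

ζ from %OS: ζ = |ln 0.342|/√(π²+ln²0.342) = 0.323.
From t_p = π/ω_d, ω_d = π/0.0208 = 151 rad/s, so ω_n = ω_d/√(1−ζ²) = 160 rad/s.
t_s ≈ 4/(ζω_n) = 4/(0.323·160) = 0.0775 s.

t_s ≈ 0.0775 s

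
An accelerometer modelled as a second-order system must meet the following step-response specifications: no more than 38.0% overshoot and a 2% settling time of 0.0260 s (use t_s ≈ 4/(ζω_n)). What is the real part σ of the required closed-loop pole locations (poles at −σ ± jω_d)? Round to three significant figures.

σ ≈ 154

The settling-time spec alone fixes σ = ζω_n = 4/t_s = 4/0.0260 = 154.
(Overshoot then fixes ζ = 0.294 and hence ω_d = σ·√(1−ζ²)/ζ = 500 rad/s.)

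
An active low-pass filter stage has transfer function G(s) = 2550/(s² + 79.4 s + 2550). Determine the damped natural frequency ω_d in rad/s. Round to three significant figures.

ω_d ≈ 31.2 rad/s

Comparing the denominator to s² + 2ζω_n s + ω_n²: ω_n = √2550 = 50.5 rad/s, and 2ζω_n = 79.4 so ζ = 79.4/(2·50.5) = 0.786.
ω_d = ω_n√(1−ζ²) = 31.2 rad/s.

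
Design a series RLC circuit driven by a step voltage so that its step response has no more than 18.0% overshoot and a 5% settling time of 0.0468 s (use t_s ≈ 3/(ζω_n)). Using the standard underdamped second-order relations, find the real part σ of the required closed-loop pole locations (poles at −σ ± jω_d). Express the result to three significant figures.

σ ≈ 64.1

The settling-time spec alone fixes σ = ζω_n = 3/t_s = 3/0.0468 = 64.1.
(Overshoot then fixes ζ = 0.479 and hence ω_d = σ·√(1−ζ²)/ζ = 117 rad/s.)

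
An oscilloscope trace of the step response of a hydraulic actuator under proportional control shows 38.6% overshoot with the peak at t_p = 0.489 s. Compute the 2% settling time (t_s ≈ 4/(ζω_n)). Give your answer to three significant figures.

t_s ≈ 2.05 s

ζ from %OS: ζ = |ln 0.386|/√(π²+ln²0.386) = 0.290.
t_p = π/ω_d ⇒ ω_d = 6.42 rad/s; then ω_n = ω_d/√(1−ζ²) = 6.71 rad/s.
t_s ≈ 4/(ζω_n) = 4/(0.290·6.71) = 2.05 s.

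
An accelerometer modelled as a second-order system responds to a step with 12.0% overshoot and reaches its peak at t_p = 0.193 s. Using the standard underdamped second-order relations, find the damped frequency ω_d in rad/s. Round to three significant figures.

ω_d ≈ 16.3 rad/s

t_p = π/ω_d, so ω_d = π/0.193 = 16.3 rad/s.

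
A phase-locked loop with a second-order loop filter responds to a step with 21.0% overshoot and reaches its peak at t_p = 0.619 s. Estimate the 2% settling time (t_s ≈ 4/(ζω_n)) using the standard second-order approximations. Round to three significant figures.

ζ from %OS: ζ = |ln 0.210|/√(π²+ln²0.210) = 0.445.
From t_p = π/ω_d, ω_d = π/0.619 = 5.08 rad/s, so ω_n = ω_d/√(1−ζ²) = 5.67 rad/s.
t_s ≈ 4/(ζω_n) = 4/(0.445·5.67) = 1.59 s.

t_s ≈ 1.59 s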